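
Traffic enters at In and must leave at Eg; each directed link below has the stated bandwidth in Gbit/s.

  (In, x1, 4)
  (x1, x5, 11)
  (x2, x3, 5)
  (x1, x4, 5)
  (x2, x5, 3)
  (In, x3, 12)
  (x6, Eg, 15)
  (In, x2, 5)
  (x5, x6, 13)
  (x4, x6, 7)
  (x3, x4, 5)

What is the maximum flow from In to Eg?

Augment In→x1→x4→x6→Eg: bottleneck 4, flow now 4.
Augment In→x2→x5→x6→Eg: bottleneck 3, flow now 7.
Augment In→x3→x4→x6→Eg: bottleneck 3, flow now 10.
Augment In→x3→x4→x1→x5→x6→Eg: bottleneck 2, flow now 12. (uses reverse residual edge)
No augmenting path remains; maximum flow = 12.
In the residual graph, reachable from In: {In, x2, x3}.
Min-cut edges: In→x1 (4), x2→x5 (3), x3→x4 (5); capacity 4 + 3 + 5 = 12.
This cut is saturated, so no flow can exceed 12.

12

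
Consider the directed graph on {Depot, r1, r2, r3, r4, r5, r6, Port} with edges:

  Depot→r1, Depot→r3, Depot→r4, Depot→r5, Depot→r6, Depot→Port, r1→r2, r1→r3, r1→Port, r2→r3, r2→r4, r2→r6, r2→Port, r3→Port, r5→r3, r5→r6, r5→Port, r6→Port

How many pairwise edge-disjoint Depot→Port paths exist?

Assign every edge capacity 1; by Menger, the answer equals the max flow.
Path Depot→Port (+1); total 1.
Path Depot→r1→Port (+1); total 2.
Path Depot→r3→Port (+1); total 3.
Path Depot→r5→Port (+1); total 4.
Path Depot→r6→Port (+1); total 5.
No residual Depot→Port path; max flow = 5.
Certifying cut of size 5: {Depot→Port, Depot→r1, Depot→r3, Depot→r5, Depot→r6}.

5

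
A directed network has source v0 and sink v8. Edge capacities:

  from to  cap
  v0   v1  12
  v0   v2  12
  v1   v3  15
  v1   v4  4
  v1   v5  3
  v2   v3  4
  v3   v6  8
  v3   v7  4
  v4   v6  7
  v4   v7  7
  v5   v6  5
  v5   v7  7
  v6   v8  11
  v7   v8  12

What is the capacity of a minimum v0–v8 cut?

Augment v0→v1→v3→v6→v8: bottleneck 8, flow now 8.
Augment v0→v1→v3→v7→v8: bottleneck 4, flow now 12.
Augment v0→v2→v3→v1→v4→v6→v8: bottleneck 3, flow now 15. (uses reverse residual edge)
Augment v0→v2→v3→v1→v4→v7→v8: bottleneck 1, flow now 16. (uses reverse residual edge)
No augmenting path remains; maximum flow = 16.
By max-flow min-cut, the minimum cut capacity equals the max flow.
In the residual graph, reachable from v0: {v0, v2}.
Min-cut edges: v0→v1 (12), v2→v3 (4); capacity 12 + 4 = 16.

16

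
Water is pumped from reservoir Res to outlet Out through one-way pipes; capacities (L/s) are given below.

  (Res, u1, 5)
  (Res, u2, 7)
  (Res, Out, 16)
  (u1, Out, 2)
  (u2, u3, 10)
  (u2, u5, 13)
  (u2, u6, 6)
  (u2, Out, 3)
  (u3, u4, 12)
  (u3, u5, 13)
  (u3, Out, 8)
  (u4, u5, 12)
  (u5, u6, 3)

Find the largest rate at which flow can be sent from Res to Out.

25

Augment Res→Out: bottleneck 16, flow now 16.
Augment Res→u1→Out: bottleneck 2, flow now 18.
Augment Res→u2→Out: bottleneck 3, flow now 21.
Augment Res→u2→u3→Out: bottleneck 4, flow now 25.
No augmenting path remains; maximum flow = 25.
In the residual graph, reachable from Res: {Res, u1}.
Min-cut edges: Res→u2 (7), Res→Out (16), u1→Out (2); capacity 7 + 16 + 2 = 25.
This cut is saturated, so no flow can exceed 25.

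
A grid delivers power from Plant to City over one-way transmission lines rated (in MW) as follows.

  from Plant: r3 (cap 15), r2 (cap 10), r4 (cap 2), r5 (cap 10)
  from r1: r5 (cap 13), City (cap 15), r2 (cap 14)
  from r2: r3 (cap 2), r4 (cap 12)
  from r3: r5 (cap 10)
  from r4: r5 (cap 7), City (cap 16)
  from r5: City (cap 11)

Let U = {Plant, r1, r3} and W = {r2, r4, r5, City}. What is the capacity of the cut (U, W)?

Edges leaving {Plant, r1, r3}: Plant→r2 (10), Plant→r4 (2), Plant→r5 (10), r1→r2 (14), r1→r5 (13), r1→City (15), r3→r5 (10).
Cut capacity = 10 + 2 + 10 + 14 + 13 + 15 + 10 = 74.

74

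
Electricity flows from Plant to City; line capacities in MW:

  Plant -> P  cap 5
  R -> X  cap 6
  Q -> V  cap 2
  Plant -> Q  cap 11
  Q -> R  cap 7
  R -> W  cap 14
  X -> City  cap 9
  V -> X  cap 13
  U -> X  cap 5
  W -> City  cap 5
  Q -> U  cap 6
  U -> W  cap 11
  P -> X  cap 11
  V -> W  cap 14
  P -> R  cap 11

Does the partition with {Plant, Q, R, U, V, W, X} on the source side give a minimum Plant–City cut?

Given cut capacity: 5 + 5 + 9 = 19.
Augment Plant→P→X→City: bottleneck 5, flow now 5.
Augment Plant→Q→R→W→City: bottleneck 5, flow now 10.
Augment Plant→Q→R→X→City: bottleneck 2, flow now 12.
Augment Plant→Q→U→X→City: bottleneck 2, flow now 14.
No augmenting path remains; maximum flow = 14.
In the residual graph, reachable from Plant: {Plant, P, Q, R, U, V, W, X}.
Min-cut edges: W→City (5), X→City (9); capacity 5 + 9 = 14.
Cut capacity 19 exceeds the max flow 14, so it is not minimum.

No — its capacity is 19, but the minimum cut has capacity 14.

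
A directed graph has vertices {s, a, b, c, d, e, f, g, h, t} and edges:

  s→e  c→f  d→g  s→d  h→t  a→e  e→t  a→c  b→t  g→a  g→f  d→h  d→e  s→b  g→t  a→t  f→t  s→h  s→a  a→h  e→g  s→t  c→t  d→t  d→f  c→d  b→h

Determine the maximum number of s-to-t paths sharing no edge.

Assign every edge capacity 1; by Menger, the answer equals the max flow.
Path s→t (+1); total 1.
Path s→a→t (+1); total 2.
Path s→b→t (+1); total 3.
Path s→d→t (+1); total 4.
Path s→e→t (+1); total 5.
Path s→h→t (+1); total 6.
No residual s→t path; max flow = 6.
Certifying cut of size 6: {s→a, s→b, s→d, s→e, s→h, s→t}.

6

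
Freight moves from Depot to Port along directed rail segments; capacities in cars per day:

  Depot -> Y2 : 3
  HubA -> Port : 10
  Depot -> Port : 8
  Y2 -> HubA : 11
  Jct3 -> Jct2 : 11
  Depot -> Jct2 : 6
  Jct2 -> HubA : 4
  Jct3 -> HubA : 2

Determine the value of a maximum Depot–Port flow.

Augment Depot→Port: bottleneck 8, flow now 8.
Augment Depot→Jct2→HubA→Port: bottleneck 4, flow now 12.
Augment Depot→Y2→HubA→Port: bottleneck 3, flow now 15.
No augmenting path remains; maximum flow = 15.
In the residual graph, reachable from Depot: {Depot, Jct2}.
Min-cut edges: Depot→Y2 (3), Depot→Port (8), Jct2→HubA (4); capacity 3 + 8 + 4 = 15.
This cut is saturated, so no flow can exceed 15.

15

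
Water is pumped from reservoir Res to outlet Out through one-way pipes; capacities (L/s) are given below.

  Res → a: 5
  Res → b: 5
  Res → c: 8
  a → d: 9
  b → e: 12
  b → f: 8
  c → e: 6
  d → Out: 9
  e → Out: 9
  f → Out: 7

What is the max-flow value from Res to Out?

16

Augment Res→a→d→Out: bottleneck 5, flow now 5.
Augment Res→b→e→Out: bottleneck 5, flow now 10.
Augment Res→c→e→Out: bottleneck 4, flow now 14.
Augment Res→c→e→b→f→Out: bottleneck 2, flow now 16. (uses reverse residual edge)
No augmenting path remains; maximum flow = 16.
In the residual graph, reachable from Res: {Res, c}.
Min-cut edges: Res→a (5), Res→b (5), c→e (6); capacity 5 + 5 + 6 = 16.
This cut is saturated, so no flow can exceed 16.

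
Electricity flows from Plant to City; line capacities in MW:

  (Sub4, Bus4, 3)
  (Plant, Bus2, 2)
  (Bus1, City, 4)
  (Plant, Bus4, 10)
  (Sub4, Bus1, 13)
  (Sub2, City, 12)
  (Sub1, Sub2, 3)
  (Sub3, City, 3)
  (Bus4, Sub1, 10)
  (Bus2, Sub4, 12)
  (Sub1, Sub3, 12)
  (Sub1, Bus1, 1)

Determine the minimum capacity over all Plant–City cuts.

9

Augment Plant→Bus4→Sub1→Bus1→City: bottleneck 1, flow now 1.
Augment Plant→Bus4→Sub1→Sub3→City: bottleneck 3, flow now 4.
Augment Plant→Bus4→Sub1→Sub2→City: bottleneck 3, flow now 7.
Augment Plant→Bus2→Sub4→Bus1→City: bottleneck 2, flow now 9.
No augmenting path remains; maximum flow = 9.
By max-flow min-cut, the minimum cut capacity equals the max flow.
In the residual graph, reachable from Plant: {Plant, Bus4, Sub1, Sub3}.
Min-cut edges: Plant→Bus2 (2), Sub1→Bus1 (1), Sub1→Sub2 (3), Sub3→City (3); capacity 2 + 1 + 3 + 3 = 9.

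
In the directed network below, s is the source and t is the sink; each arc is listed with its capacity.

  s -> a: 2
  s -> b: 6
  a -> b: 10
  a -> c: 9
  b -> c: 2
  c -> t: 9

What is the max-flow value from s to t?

4

Augment s→a→c→t: bottleneck 2, flow now 2.
Augment s→b→c→t: bottleneck 2, flow now 4.
No augmenting path remains; maximum flow = 4.
In the residual graph, reachable from s: {s, b}.
Min-cut edges: s→a (2), b→c (2); capacity 2 + 2 = 4.
This cut is saturated, so no flow can exceed 4.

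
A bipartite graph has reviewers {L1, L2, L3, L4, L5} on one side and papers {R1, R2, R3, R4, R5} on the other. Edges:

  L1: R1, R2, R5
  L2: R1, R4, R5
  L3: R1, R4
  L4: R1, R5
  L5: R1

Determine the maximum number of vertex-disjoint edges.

Unit-capacity flow: source→left, listed edges, right→sink; max matching = max flow.
Augmenting path L1→R1 (+1); matched 1.
Augmenting path L2→R4 (+1); matched 2.
Augmenting path L4→R5 (+1); matched 3.
Augmenting path L3→R1→L1→R2 (+1); matched 4.
No augmenting path remains; maximum matching = 4.
König certificate: {L1, R1, R4, R5} is a vertex cover of size 4 (every listed pair touches it), so no matching can be larger.

4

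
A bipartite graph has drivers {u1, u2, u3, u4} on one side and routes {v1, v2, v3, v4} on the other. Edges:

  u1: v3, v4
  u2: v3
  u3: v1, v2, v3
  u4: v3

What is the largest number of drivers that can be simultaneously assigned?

3

Unit-capacity flow: source→left, listed edges, right→sink; max matching = max flow.
Augmenting path u1→v3 (+1); matched 1.
Augmenting path u3→v1 (+1); matched 2.
Augmenting path u2→v3→u1→v4 (+1); matched 3.
No augmenting path remains; maximum matching = 3.
König certificate: {u1, u3, v3} is a vertex cover of size 3 (every listed pair touches it), so no matching can be larger.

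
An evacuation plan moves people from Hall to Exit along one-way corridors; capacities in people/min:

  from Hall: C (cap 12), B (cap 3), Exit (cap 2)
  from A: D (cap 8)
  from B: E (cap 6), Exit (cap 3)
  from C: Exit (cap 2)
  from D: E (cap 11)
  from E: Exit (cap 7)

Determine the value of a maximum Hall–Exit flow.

Augment Hall→Exit: bottleneck 2, flow now 2.
Augment Hall→B→Exit: bottleneck 3, flow now 5.
Augment Hall→C→Exit: bottleneck 2, flow now 7.
No augmenting path remains; maximum flow = 7.
In the residual graph, reachable from Hall: {Hall, C}.
Min-cut edges: Hall→B (3), Hall→Exit (2), C→Exit (2); capacity 3 + 2 + 2 = 7.
This cut is saturated, so no flow can exceed 7.

7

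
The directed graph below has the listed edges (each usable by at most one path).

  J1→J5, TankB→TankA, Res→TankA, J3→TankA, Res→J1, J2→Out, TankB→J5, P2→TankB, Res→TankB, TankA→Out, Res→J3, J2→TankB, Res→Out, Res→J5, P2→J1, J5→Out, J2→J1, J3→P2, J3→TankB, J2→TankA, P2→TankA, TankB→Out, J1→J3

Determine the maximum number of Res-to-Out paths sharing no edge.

Assign every edge capacity 1; by Menger, the answer equals the max flow.
Path Res→Out (+1); total 1.
Path Res→TankB→Out (+1); total 2.
Path Res→J5→Out (+1); total 3.
Path Res→TankA→Out (+1); total 4.
No residual Res→Out path; max flow = 4.
Certifying cut of size 4: {J5→Out, Res→Out, TankA→Out, TankB→Out}.

4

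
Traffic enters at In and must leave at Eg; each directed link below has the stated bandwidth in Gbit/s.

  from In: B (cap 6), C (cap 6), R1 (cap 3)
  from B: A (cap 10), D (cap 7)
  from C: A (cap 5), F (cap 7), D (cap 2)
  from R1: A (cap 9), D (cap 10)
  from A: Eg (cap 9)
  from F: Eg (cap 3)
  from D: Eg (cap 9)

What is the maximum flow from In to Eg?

Augment In→B→A→Eg: bottleneck 6, flow now 6.
Augment In→C→A→Eg: bottleneck 3, flow now 9.
Augment In→C→F→Eg: bottleneck 3, flow now 12.
Augment In→R1→D→Eg: bottleneck 3, flow now 15.
No augmenting path remains; maximum flow = 15.
In the residual graph, reachable from In: {In}.
Min-cut edges: In→B (6), In→C (6), In→R1 (3); capacity 6 + 6 + 3 = 15.
This cut is saturated, so no flow can exceed 15.

15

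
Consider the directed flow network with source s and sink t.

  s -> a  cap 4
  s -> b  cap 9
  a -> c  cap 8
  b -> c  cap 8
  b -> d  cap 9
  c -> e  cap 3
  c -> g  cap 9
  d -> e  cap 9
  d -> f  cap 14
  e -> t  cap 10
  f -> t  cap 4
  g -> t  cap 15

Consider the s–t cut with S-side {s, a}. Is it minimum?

Given cut capacity: 9 + 8 = 17.
Augment s→a→c→e→t: bottleneck 3, flow now 3.
Augment s→a→c→g→t: bottleneck 1, flow now 4.
Augment s→b→c→g→t: bottleneck 8, flow now 12.
Augment s→b→d→e→t: bottleneck 1, flow now 13.
No augmenting path remains; maximum flow = 13.
In the residual graph, reachable from s: {s}.
Min-cut edges: s→a (4), s→b (9); capacity 4 + 9 = 13.
Cut capacity 17 exceeds the max flow 13, so it is not minimum.

No — its capacity is 17, but the minimum cut has capacity 13.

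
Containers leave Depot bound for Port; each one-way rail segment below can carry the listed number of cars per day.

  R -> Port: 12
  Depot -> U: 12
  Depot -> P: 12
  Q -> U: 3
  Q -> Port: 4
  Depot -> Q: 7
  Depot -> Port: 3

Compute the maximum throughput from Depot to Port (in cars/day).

7

Augment Depot→Port: bottleneck 3, flow now 3.
Augment Depot→Q→Port: bottleneck 4, flow now 7.
No augmenting path remains; maximum flow = 7.
In the residual graph, reachable from Depot: {Depot, P, Q, U}.
Min-cut edges: Depot→Port (3), Q→Port (4); capacity 3 + 4 = 7.
This cut is saturated, so no flow can exceed 7.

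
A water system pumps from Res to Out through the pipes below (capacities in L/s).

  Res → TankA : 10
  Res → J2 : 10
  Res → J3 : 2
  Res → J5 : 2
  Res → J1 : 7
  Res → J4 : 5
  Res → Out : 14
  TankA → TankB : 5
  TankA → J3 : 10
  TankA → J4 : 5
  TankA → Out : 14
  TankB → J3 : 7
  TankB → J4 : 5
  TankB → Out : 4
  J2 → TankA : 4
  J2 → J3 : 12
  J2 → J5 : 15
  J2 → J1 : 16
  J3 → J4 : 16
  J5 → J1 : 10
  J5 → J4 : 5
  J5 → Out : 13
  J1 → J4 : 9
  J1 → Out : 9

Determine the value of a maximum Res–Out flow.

43

Augment Res→Out: bottleneck 14, flow now 14.
Augment Res→TankA→Out: bottleneck 10, flow now 24.
Augment Res→J5→Out: bottleneck 2, flow now 26.
Augment Res→J1→Out: bottleneck 7, flow now 33.
Augment Res→J2→TankA→Out: bottleneck 4, flow now 37.
Augment Res→J2→J5→Out: bottleneck 6, flow now 43.
No augmenting path remains; maximum flow = 43.
In the residual graph, reachable from Res: {Res, J3, J4}.
Min-cut edges: Res→TankA (10), Res→J2 (10), Res→J5 (2), Res→J1 (7), Res→Out (14); capacity 10 + 10 + 2 + 7 + 14 = 43.
This cut is saturated, so no flow can exceed 43.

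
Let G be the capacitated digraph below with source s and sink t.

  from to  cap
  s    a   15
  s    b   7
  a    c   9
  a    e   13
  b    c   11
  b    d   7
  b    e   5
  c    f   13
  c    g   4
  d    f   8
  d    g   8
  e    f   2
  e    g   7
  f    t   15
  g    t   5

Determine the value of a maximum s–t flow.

Augment s→a→c→f→t: bottleneck 9, flow now 9.
Augment s→a→e→f→t: bottleneck 2, flow now 11.
Augment s→a→e→g→t: bottleneck 4, flow now 15.
Augment s→b→c→f→t: bottleneck 4, flow now 19.
Augment s→b→c→g→t: bottleneck 1, flow now 20.
No augmenting path remains; maximum flow = 20.
In the residual graph, reachable from s: {s, a, b, c, d, e, f, g}.
Min-cut edges: f→t (15), g→t (5); capacity 15 + 5 = 20.
This cut is saturated, so no flow can exceed 20.

20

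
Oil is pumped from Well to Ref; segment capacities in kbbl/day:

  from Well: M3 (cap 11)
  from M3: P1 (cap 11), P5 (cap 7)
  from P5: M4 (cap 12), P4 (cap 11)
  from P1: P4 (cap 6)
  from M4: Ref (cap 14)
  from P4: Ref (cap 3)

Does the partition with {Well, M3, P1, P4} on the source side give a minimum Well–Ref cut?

Given cut capacity: 7 + 3 = 10.
Augment Well→M3→P5→M4→Ref: bottleneck 7, flow now 7.
Augment Well→M3→P1→P4→Ref: bottleneck 3, flow now 10.
No augmenting path remains; maximum flow = 10.
Cut capacity 10 equals the max flow, so it is a minimum cut.

Yes — it is a minimum cut (capacity 10).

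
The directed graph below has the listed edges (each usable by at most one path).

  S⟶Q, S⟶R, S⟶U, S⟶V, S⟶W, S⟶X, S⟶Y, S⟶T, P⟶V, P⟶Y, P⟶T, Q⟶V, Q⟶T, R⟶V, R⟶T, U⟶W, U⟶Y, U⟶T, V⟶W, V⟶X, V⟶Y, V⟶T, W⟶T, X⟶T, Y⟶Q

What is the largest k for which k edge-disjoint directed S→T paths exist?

7

Assign every edge capacity 1; by Menger, the answer equals the max flow.
Path S→T (+1); total 1.
Path S→Q→T (+1); total 2.
Path S→R→T (+1); total 3.
Path S→U→T (+1); total 4.
Path S→V→T (+1); total 5.
Path S→W→T (+1); total 6.
Path S→X→T (+1); total 7.
No residual S→T path; max flow = 7.
Certifying cut of size 7: {Q→T, S→R, S→T, S→U, V→T, W→T, X→T}.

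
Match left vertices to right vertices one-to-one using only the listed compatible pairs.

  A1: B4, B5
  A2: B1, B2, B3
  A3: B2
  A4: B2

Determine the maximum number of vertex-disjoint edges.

3

Unit-capacity flow: source→left, listed edges, right→sink; max matching = max flow.
Augmenting path A1→B4 (+1); matched 1.
Augmenting path A2→B1 (+1); matched 2.
Augmenting path A3→B2 (+1); matched 3.
No augmenting path remains; maximum matching = 3.
König certificate: {A1, A2, B2} is a vertex cover of size 3 (every listed pair touches it), so no matching can be larger.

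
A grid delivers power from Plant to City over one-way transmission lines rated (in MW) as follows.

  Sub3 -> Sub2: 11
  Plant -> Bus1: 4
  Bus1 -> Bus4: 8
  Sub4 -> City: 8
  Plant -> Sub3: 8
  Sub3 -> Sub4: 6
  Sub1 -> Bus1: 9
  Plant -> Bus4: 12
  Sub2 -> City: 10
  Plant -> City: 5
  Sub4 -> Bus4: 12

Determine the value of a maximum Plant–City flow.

13

Augment Plant→City: bottleneck 5, flow now 5.
Augment Plant→Sub3→Sub4→City: bottleneck 6, flow now 11.
Augment Plant→Sub3→Sub2→City: bottleneck 2, flow now 13.
No augmenting path remains; maximum flow = 13.
In the residual graph, reachable from Plant: {Plant, Bus1, Bus4}.
Min-cut edges: Plant→Sub3 (8), Plant→City (5); capacity 8 + 5 = 13.
This cut is saturated, so no flow can exceed 13.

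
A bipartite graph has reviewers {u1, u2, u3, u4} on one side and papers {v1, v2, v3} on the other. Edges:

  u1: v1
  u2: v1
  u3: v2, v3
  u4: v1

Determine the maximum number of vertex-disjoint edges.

Unit-capacity flow: source→left, listed edges, right→sink; max matching = max flow.
Augmenting path u1→v1 (+1); matched 1.
Augmenting path u3→v2 (+1); matched 2.
No augmenting path remains; maximum matching = 2.
König certificate: {u3, v1} is a vertex cover of size 2 (every listed pair touches it), so no matching can be larger.

2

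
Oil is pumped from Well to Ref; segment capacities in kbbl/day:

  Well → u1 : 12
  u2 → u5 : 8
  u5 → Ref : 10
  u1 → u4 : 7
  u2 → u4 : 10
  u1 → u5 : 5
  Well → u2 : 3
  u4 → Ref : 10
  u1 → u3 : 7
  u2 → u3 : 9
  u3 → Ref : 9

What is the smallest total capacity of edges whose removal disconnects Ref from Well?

Augment Well→u1→u3→Ref: bottleneck 7, flow now 7.
Augment Well→u1→u4→Ref: bottleneck 5, flow now 12.
Augment Well→u2→u3→Ref: bottleneck 2, flow now 14.
Augment Well→u2→u4→Ref: bottleneck 1, flow now 15.
No augmenting path remains; maximum flow = 15.
By max-flow min-cut, the minimum cut capacity equals the max flow.
In the residual graph, reachable from Well: {Well}.
Min-cut edges: Well→u1 (12), Well→u2 (3); capacity 12 + 3 = 15.

15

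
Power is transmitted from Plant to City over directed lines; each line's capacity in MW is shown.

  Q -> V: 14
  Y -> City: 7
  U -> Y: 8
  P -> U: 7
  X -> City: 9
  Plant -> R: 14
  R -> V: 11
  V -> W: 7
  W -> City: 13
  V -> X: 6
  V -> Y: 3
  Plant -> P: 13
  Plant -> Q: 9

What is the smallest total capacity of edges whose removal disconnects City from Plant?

20

Augment Plant→P→U→Y→City: bottleneck 7, flow now 7.
Augment Plant→Q→V→W→City: bottleneck 7, flow now 14.
Augment Plant→Q→V→X→City: bottleneck 2, flow now 16.
Augment Plant→R→V→X→City: bottleneck 4, flow now 20.
No augmenting path remains; maximum flow = 20.
By max-flow min-cut, the minimum cut capacity equals the max flow.
In the residual graph, reachable from Plant: {Plant, P, Q, R, U, V, Y}.
Min-cut edges: V→W (7), V→X (6), Y→City (7); capacity 7 + 6 + 7 = 20.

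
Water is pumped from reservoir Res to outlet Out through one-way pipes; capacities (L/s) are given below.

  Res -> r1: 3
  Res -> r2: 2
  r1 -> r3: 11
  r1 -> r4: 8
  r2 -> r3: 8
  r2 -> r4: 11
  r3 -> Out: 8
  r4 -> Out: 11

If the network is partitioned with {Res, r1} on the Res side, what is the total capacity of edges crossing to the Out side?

Edges leaving {Res, r1}: Res→r2 (2), r1→r3 (11), r1→r4 (8).
Cut capacity = 2 + 11 + 8 = 21.

21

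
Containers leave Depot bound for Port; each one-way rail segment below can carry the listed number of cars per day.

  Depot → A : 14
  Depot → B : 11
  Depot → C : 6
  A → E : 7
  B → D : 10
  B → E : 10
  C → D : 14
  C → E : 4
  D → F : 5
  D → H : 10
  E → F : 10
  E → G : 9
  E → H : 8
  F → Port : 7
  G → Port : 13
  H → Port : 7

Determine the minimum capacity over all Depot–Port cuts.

Augment Depot→A→E→F→Port: bottleneck 7, flow now 7.
Augment Depot→B→D→H→Port: bottleneck 7, flow now 14.
Augment Depot→B→E→G→Port: bottleneck 4, flow now 18.
Augment Depot→C→E→G→Port: bottleneck 4, flow now 22.
Augment Depot→C→D→B→E→G→Port: bottleneck 1, flow now 23. (uses reverse residual edge)
No augmenting path remains; maximum flow = 23.
By max-flow min-cut, the minimum cut capacity equals the max flow.
In the residual graph, reachable from Depot: {Depot, A, B, C, D, E, F, H}.
Min-cut edges: E→G (9), F→Port (7), H→Port (7); capacity 9 + 7 + 7 = 23.

23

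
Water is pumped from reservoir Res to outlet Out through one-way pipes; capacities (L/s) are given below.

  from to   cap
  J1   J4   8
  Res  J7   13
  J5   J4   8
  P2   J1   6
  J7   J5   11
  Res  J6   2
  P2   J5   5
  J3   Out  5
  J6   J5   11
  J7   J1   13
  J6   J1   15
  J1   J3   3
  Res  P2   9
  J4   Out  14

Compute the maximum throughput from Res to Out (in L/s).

17

Augment Res→P2→J1→J3→Out: bottleneck 3, flow now 3.
Augment Res→P2→J1→J4→Out: bottleneck 3, flow now 6.
Augment Res→P2→J5→J4→Out: bottleneck 3, flow now 9.
Augment Res→J7→J1→J4→Out: bottleneck 5, flow now 14.
Augment Res→J7→J5→J4→Out: bottleneck 3, flow now 17.
No augmenting path remains; maximum flow = 17.
In the residual graph, reachable from Res: {Res, P2, J7, J6, J1, J5, J4}.
Min-cut edges: J1→J3 (3), J4→Out (14); capacity 3 + 14 = 17.
This cut is saturated, so no flow can exceed 17.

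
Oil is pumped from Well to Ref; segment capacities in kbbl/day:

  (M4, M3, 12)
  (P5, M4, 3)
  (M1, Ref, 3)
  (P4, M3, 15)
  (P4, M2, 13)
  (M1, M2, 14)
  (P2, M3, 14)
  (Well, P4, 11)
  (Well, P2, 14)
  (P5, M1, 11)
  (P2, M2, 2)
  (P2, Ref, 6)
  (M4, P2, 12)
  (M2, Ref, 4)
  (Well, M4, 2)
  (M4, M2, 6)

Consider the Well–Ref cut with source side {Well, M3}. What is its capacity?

27

Edges leaving {Well, M3}: Well→M4 (2), Well→P4 (11), Well→P2 (14).
Cut capacity = 2 + 11 + 14 = 27.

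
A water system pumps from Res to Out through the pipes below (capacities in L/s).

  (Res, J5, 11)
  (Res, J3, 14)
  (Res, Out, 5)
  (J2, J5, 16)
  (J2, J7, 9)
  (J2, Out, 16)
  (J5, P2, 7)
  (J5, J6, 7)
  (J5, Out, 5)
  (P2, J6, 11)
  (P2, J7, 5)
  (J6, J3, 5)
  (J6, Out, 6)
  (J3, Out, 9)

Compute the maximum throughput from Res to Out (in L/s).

25

Augment Res→Out: bottleneck 5, flow now 5.
Augment Res→J5→Out: bottleneck 5, flow now 10.
Augment Res→J3→Out: bottleneck 9, flow now 19.
Augment Res→J5→J6→Out: bottleneck 6, flow now 25.
No augmenting path remains; maximum flow = 25.
In the residual graph, reachable from Res: {Res, J3}.
Min-cut edges: Res→J5 (11), Res→Out (5), J3→Out (9); capacity 11 + 5 + 9 = 25.
This cut is saturated, so no flow can exceed 25.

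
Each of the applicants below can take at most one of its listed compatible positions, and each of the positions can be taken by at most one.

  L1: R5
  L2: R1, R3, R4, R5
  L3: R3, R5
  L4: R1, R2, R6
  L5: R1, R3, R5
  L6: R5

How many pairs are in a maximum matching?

5

Unit-capacity flow: source→left, listed edges, right→sink; max matching = max flow.
Augmenting path L1→R5 (+1); matched 1.
Augmenting path L2→R1 (+1); matched 2.
Augmenting path L3→R3 (+1); matched 3.
Augmenting path L4→R2 (+1); matched 4.
Augmenting path L5→R1→L2→R4 (+1); matched 5.
No augmenting path remains; maximum matching = 5.
König certificate: {L2, L3, L4, L5, R5} is a vertex cover of size 5 (every listed pair touches it), so no matching can be larger.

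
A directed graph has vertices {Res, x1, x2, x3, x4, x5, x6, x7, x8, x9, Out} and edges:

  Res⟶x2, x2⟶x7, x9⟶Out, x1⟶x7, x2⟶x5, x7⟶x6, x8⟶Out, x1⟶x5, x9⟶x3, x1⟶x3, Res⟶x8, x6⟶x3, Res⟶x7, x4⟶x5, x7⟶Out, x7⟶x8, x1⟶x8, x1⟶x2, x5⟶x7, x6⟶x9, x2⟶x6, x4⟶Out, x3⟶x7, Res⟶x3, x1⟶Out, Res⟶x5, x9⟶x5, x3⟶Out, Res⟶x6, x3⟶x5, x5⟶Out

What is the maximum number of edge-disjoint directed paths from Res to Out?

Assign every edge capacity 1; by Menger, the answer equals the max flow.
Path Res→x3→Out (+1); total 1.
Path Res→x5→Out (+1); total 2.
Path Res→x7→Out (+1); total 3.
Path Res→x8→Out (+1); total 4.
Path Res→x6→x9→Out (+1); total 5.
No residual Res→Out path; max flow = 5.
Certifying cut of size 5: {x3→Out, x5→Out, x6→x9, x7→Out, x8→Out}.

5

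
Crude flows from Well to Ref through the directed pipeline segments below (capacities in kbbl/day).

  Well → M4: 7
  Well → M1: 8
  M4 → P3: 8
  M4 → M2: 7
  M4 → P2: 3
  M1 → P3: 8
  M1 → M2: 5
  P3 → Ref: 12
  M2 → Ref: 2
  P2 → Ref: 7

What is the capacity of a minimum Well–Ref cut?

15

Augment Well→M4→P3→Ref: bottleneck 7, flow now 7.
Augment Well→M1→P3→Ref: bottleneck 5, flow now 12.
Augment Well→M1→M2→Ref: bottleneck 2, flow now 14.
Augment Well→M1→P3→M4→P2→Ref: bottleneck 1, flow now 15. (uses reverse residual edge)
No augmenting path remains; maximum flow = 15.
By max-flow min-cut, the minimum cut capacity equals the max flow.
In the residual graph, reachable from Well: {Well}.
Min-cut edges: Well→M4 (7), Well→M1 (8); capacity 7 + 8 = 15.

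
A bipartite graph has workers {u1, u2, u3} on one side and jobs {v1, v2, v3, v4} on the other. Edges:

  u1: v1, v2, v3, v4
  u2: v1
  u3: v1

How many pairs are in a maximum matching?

2

Unit-capacity flow: source→left, listed edges, right→sink; max matching = max flow.
Augmenting path u1→v1 (+1); matched 1.
Augmenting path u2→v1→u1→v2 (+1); matched 2.
No augmenting path remains; maximum matching = 2.
König certificate: {u1, v1} is a vertex cover of size 2 (every listed pair touches it), so no matching can be larger.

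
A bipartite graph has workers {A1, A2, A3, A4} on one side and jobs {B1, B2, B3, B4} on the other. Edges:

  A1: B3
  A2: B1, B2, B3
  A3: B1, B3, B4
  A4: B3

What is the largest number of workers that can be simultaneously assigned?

Unit-capacity flow: source→left, listed edges, right→sink; max matching = max flow.
Augmenting path A1→B3 (+1); matched 1.
Augmenting path A2→B1 (+1); matched 2.
Augmenting path A3→B4 (+1); matched 3.
No augmenting path remains; maximum matching = 3.
König certificate: {A2, A3, B3} is a vertex cover of size 3 (every listed pair touches it), so no matching can be larger.

3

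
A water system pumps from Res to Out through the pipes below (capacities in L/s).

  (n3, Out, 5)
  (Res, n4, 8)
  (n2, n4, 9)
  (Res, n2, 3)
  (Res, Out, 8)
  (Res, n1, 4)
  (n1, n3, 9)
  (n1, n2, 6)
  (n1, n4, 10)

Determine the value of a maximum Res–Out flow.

12

Augment Res→Out: bottleneck 8, flow now 8.
Augment Res→n1→n3→Out: bottleneck 4, flow now 12.
No augmenting path remains; maximum flow = 12.
In the residual graph, reachable from Res: {Res, n2, n4}.
Min-cut edges: Res→n1 (4), Res→Out (8); capacity 4 + 8 = 12.
This cut is saturated, so no flow can exceed 12.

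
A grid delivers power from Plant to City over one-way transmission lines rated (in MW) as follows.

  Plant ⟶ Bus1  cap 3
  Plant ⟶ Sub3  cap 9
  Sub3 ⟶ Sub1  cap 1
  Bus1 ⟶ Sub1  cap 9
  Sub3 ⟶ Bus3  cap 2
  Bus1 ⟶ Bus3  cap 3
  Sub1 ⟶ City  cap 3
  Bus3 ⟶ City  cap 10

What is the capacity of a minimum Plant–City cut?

Augment Plant→Bus1→Sub1→City: bottleneck 3, flow now 3.
Augment Plant→Sub3→Bus3→City: bottleneck 2, flow now 5.
Augment Plant→Sub3→Sub1→Bus1→Bus3→City: bottleneck 1, flow now 6. (uses reverse residual edge)
No augmenting path remains; maximum flow = 6.
By max-flow min-cut, the minimum cut capacity equals the max flow.
In the residual graph, reachable from Plant: {Plant, Sub3}.
Min-cut edges: Plant→Bus1 (3), Sub3→Sub1 (1), Sub3→Bus3 (2); capacity 3 + 1 + 2 = 6.

6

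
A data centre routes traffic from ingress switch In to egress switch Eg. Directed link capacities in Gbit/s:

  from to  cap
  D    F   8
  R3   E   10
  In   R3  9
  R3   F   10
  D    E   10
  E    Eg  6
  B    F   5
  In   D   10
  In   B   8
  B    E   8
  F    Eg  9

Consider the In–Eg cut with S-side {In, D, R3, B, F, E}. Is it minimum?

Given cut capacity: 9 + 6 = 15.
Augment In→D→F→Eg: bottleneck 8, flow now 8.
Augment In→D→E→Eg: bottleneck 2, flow now 10.
Augment In→R3→F→Eg: bottleneck 1, flow now 11.
Augment In→R3→E→Eg: bottleneck 4, flow now 15.
No augmenting path remains; maximum flow = 15.
Cut capacity 15 equals the max flow, so it is a minimum cut.

Yes — it is a minimum cut (capacity 15).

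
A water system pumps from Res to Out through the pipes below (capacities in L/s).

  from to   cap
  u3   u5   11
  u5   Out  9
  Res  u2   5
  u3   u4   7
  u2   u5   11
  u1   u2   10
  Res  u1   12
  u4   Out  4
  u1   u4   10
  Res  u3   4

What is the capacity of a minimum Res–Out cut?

Augment Res→u1→u4→Out: bottleneck 4, flow now 4.
Augment Res→u2→u5→Out: bottleneck 5, flow now 9.
Augment Res→u3→u5→Out: bottleneck 4, flow now 13.
No augmenting path remains; maximum flow = 13.
By max-flow min-cut, the minimum cut capacity equals the max flow.
In the residual graph, reachable from Res: {Res, u1, u2, u3, u4, u5}.
Min-cut edges: u4→Out (4), u5→Out (9); capacity 4 + 9 = 13.

13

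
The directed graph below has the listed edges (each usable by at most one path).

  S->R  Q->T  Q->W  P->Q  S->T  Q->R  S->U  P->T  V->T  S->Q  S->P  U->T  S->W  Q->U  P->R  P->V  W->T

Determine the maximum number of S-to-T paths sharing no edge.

Assign every edge capacity 1; by Menger, the answer equals the max flow.
Path S→T (+1); total 1.
Path S→P→T (+1); total 2.
Path S→Q→T (+1); total 3.
Path S→U→T (+1); total 4.
Path S→W→T (+1); total 5.
No residual S→T path; max flow = 5.
Certifying cut of size 5: {S→P, S→Q, S→T, S→U, S→W}.

5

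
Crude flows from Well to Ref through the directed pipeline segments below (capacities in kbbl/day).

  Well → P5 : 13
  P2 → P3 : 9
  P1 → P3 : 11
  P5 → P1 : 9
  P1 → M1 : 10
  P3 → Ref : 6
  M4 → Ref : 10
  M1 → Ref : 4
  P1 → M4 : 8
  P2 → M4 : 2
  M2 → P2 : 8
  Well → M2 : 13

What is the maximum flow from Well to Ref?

17

Augment Well→P5→P1→M4→Ref: bottleneck 8, flow now 8.
Augment Well→P5→P1→P3→Ref: bottleneck 1, flow now 9.
Augment Well→M2→P2→M4→Ref: bottleneck 2, flow now 11.
Augment Well→M2→P2→P3→Ref: bottleneck 5, flow now 16.
Augment Well→M2→P2→P3→P1→M1→Ref: bottleneck 1, flow now 17. (uses reverse residual edge)
No augmenting path remains; maximum flow = 17.
In the residual graph, reachable from Well: {Well, P5, M2}.
Min-cut edges: P5→P1 (9), M2→P2 (8); capacity 9 + 8 = 17.
This cut is saturated, so no flow can exceed 17.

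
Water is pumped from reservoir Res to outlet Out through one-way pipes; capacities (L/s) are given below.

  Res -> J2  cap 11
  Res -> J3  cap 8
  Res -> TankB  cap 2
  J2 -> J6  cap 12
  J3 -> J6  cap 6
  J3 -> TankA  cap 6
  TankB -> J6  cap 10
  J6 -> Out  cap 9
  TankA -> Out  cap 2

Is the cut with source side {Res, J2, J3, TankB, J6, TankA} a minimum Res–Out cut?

Given cut capacity: 9 + 2 = 11.
Augment Res→J2→J6→Out: bottleneck 9, flow now 9.
Augment Res→J3→TankA→Out: bottleneck 2, flow now 11.
No augmenting path remains; maximum flow = 11.
Cut capacity 11 equals the max flow, so it is a minimum cut.

Yes — it is a minimum cut (capacity 11).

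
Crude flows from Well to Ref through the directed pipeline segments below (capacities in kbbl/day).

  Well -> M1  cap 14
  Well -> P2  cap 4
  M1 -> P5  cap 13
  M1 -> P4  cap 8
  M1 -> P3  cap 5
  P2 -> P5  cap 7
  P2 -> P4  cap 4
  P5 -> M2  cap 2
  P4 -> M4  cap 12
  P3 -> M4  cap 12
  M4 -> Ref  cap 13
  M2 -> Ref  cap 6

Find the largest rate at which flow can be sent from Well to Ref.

15

Augment Well→M1→P5→M2→Ref: bottleneck 2, flow now 2.
Augment Well→M1→P4→M4→Ref: bottleneck 8, flow now 10.
Augment Well→M1→P3→M4→Ref: bottleneck 4, flow now 14.
Augment Well→P2→P4→M4→Ref: bottleneck 1, flow now 15.
No augmenting path remains; maximum flow = 15.
In the residual graph, reachable from Well: {Well, M1, P2, P5, P4, P3, M4}.
Min-cut edges: P5→M2 (2), M4→Ref (13); capacity 2 + 13 = 15.
This cut is saturated, so no flow can exceed 15.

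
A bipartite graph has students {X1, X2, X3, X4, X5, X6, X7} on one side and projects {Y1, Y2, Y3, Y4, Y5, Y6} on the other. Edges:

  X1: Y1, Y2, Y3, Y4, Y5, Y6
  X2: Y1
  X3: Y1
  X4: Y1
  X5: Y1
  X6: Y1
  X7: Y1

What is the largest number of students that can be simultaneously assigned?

2

Unit-capacity flow: source→left, listed edges, right→sink; max matching = max flow.
Augmenting path X1→Y1 (+1); matched 1.
Augmenting path X2→Y1→X1→Y2 (+1); matched 2.
No augmenting path remains; maximum matching = 2.
König certificate: {X1, Y1} is a vertex cover of size 2 (every listed pair touches it), so no matching can be larger.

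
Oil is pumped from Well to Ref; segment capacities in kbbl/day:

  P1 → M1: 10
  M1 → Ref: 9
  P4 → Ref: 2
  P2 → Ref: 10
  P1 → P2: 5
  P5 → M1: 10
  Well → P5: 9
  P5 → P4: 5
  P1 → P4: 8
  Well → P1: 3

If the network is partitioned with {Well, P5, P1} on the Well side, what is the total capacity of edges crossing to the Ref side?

Edges leaving {Well, P5, P1}: P5→P4 (5), P5→M1 (10), P1→P4 (8), P1→P2 (5), P1→M1 (10).
Cut capacity = 5 + 10 + 8 + 5 + 10 = 38.

38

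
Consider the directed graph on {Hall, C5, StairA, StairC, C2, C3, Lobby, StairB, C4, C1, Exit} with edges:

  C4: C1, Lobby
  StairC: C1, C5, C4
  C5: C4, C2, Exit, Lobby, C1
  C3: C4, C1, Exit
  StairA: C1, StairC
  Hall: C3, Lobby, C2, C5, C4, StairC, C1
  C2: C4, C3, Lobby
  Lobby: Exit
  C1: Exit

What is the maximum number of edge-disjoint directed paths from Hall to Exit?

4

Assign every edge capacity 1; by Menger, the answer equals the max flow.
Path Hall→C5→Exit (+1); total 1.
Path Hall→C3→Exit (+1); total 2.
Path Hall→Lobby→Exit (+1); total 3.
Path Hall→C1→Exit (+1); total 4.
No residual Hall→Exit path; max flow = 4.
Certifying cut of size 4: {C1→Exit, C3→Exit, C5→Exit, Lobby→Exit}.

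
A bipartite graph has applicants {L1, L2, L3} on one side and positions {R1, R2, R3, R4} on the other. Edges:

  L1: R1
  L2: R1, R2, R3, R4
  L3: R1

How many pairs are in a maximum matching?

2

Unit-capacity flow: source→left, listed edges, right→sink; max matching = max flow.
Augmenting path L1→R1 (+1); matched 1.
Augmenting path L2→R2 (+1); matched 2.
No augmenting path remains; maximum matching = 2.
König certificate: {L2, R1} is a vertex cover of size 2 (every listed pair touches it), so no matching can be larger.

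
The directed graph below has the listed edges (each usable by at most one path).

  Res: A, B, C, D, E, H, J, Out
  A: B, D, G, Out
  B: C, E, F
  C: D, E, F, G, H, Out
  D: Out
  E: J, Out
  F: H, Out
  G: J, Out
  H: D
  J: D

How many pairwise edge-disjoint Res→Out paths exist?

6

Assign every edge capacity 1; by Menger, the answer equals the max flow.
Path Res→Out (+1); total 1.
Path Res→A→Out (+1); total 2.
Path Res→C→Out (+1); total 3.
Path Res→D→Out (+1); total 4.
Path Res→E→Out (+1); total 5.
Path Res→B→F→Out (+1); total 6.
No residual Res→Out path; max flow = 6.
Certifying cut of size 6: {D→Out, Res→A, Res→B, Res→C, Res→E, Res→Out}.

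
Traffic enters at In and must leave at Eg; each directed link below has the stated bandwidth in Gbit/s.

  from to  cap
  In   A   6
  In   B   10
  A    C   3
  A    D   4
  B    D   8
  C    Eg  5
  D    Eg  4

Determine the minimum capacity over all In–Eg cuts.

Augment In→A→C→Eg: bottleneck 3, flow now 3.
Augment In→A→D→Eg: bottleneck 3, flow now 6.
Augment In→B→D→Eg: bottleneck 1, flow now 7.
No augmenting path remains; maximum flow = 7.
By max-flow min-cut, the minimum cut capacity equals the max flow.
In the residual graph, reachable from In: {In, A, B, D}.
Min-cut edges: A→C (3), D→Eg (4); capacity 3 + 4 = 7.

7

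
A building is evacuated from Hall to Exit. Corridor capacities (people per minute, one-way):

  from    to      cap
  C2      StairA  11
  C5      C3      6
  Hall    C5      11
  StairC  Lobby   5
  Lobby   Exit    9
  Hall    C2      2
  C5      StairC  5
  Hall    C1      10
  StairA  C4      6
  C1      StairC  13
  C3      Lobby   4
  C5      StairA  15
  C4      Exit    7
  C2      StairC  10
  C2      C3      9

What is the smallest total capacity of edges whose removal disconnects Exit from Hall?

15

Augment Hall→C1→StairC→Lobby→Exit: bottleneck 5, flow now 5.
Augment Hall→C2→StairA→C4→Exit: bottleneck 2, flow now 7.
Augment Hall→C5→StairA→C4→Exit: bottleneck 4, flow now 11.
Augment Hall→C5→C3→Lobby→Exit: bottleneck 4, flow now 15.
No augmenting path remains; maximum flow = 15.
By max-flow min-cut, the minimum cut capacity equals the max flow.
In the residual graph, reachable from Hall: {Hall, C1, C2, C5, StairA, StairC, C3}.
Min-cut edges: StairA→C4 (6), StairC→Lobby (5), C3→Lobby (4); capacity 6 + 5 + 4 = 15.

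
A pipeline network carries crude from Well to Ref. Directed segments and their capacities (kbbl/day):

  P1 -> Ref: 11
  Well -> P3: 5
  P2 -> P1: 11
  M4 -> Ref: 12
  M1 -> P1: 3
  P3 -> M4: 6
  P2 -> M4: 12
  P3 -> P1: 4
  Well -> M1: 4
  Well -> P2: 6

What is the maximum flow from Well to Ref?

Augment Well→M1→P1→Ref: bottleneck 3, flow now 3.
Augment Well→P2→M4→Ref: bottleneck 6, flow now 9.
Augment Well→P3→M4→Ref: bottleneck 5, flow now 14.
No augmenting path remains; maximum flow = 14.
In the residual graph, reachable from Well: {Well, M1}.
Min-cut edges: Well→P2 (6), Well→P3 (5), M1→P1 (3); capacity 6 + 5 + 3 = 14.
This cut is saturated, so no flow can exceed 14.

14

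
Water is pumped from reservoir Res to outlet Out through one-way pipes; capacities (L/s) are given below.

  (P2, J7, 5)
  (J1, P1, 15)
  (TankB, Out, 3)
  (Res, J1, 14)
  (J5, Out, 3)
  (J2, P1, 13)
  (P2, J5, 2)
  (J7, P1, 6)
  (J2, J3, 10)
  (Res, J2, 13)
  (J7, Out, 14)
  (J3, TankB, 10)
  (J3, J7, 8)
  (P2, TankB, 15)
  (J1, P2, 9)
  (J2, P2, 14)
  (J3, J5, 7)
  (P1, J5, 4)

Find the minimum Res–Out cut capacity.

Augment Res→J1→P1→J5→Out: bottleneck 3, flow now 3.
Augment Res→J1→P2→J7→Out: bottleneck 5, flow now 8.
Augment Res→J1→P2→TankB→Out: bottleneck 3, flow now 11.
Augment Res→J2→J3→J7→Out: bottleneck 8, flow now 19.
No augmenting path remains; maximum flow = 19.
By max-flow min-cut, the minimum cut capacity equals the max flow.
In the residual graph, reachable from Res: {Res, J1, J2, P1, J3, P2, J5, TankB}.
Min-cut edges: J3→J7 (8), P2→J7 (5), J5→Out (3), TankB→Out (3); capacity 8 + 5 + 3 + 3 = 19.

19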